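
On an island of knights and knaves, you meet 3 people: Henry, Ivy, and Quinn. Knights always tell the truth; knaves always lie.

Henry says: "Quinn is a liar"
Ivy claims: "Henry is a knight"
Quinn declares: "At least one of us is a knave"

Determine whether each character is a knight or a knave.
Henry is a knave.
Ivy is a knave.
Quinn is a knight.

Verification:
- Henry (knave) says "Quinn is a liar" - this is FALSE (a lie) because Quinn is a knight.
- Ivy (knave) says "Henry is a knight" - this is FALSE (a lie) because Henry is a knave.
- Quinn (knight) says "At least one of us is a knave" - this is TRUE because Henry and Ivy are knaves.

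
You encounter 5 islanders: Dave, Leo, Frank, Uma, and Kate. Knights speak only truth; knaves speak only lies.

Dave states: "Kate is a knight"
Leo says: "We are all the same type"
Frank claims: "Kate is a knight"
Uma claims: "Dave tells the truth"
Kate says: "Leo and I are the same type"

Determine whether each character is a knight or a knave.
Dave is a knight.
Leo is a knight.
Frank is a knight.
Uma is a knight.
Kate is a knight.

Verification:
- Dave (knight) says "Kate is a knight" - this is TRUE because Kate is a knight.
- Leo (knight) says "We are all the same type" - this is TRUE because Dave, Leo, Frank, Uma, and Kate are knights.
- Frank (knight) says "Kate is a knight" - this is TRUE because Kate is a knight.
- Uma (knight) says "Dave tells the truth" - this is TRUE because Dave is a knight.
- Kate (knight) says "Leo and I are the same type" - this is TRUE because Kate is a knight and Leo is a knight.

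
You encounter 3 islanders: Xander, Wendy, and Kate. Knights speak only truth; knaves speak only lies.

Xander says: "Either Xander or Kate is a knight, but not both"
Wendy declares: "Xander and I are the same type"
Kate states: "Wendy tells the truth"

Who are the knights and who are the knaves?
Xander is a knight.
Wendy is a knave.
Kate is a knave.

Verification:
- Xander (knight) says "Either Xander or Kate is a knight, but not both" - this is TRUE because Xander is a knight and Kate is a knave.
- Wendy (knave) says "Xander and I are the same type" - this is FALSE (a lie) because Wendy is a knave and Xander is a knight.
- Kate (knave) says "Wendy tells the truth" - this is FALSE (a lie) because Wendy is a knave.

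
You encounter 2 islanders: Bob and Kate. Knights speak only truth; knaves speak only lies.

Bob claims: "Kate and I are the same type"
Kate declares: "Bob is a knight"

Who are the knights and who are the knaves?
Bob is a knight.
Kate is a knight.

Verification:
- Bob (knight) says "Kate and I are the same type" - this is TRUE because Bob is a knight and Kate is a knight.
- Kate (knight) says "Bob is a knight" - this is TRUE because Bob is a knight.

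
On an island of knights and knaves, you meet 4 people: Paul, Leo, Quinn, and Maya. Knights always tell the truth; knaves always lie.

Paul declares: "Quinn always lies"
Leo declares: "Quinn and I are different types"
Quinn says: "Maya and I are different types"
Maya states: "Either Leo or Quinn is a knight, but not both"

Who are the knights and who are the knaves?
Paul is a knight.
Leo is a knave.
Quinn is a knave.
Maya is a knave.

Verification:
- Paul (knight) says "Quinn always lies" - this is TRUE because Quinn is a knave.
- Leo (knave) says "Quinn and I are different types" - this is FALSE (a lie) because Leo is a knave and Quinn is a knave.
- Quinn (knave) says "Maya and I are different types" - this is FALSE (a lie) because Quinn is a knave and Maya is a knave.
- Maya (knave) says "Either Leo or Quinn is a knight, but not both" - this is FALSE (a lie) because Leo is a knave and Quinn is a knave.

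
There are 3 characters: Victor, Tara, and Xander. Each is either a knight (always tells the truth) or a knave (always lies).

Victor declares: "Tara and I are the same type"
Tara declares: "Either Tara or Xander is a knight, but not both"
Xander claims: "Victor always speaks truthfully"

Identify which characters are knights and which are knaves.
Victor is a knave.
Tara is a knight.
Xander is a knave.

Verification:
- Victor (knave) says "Tara and I are the same type" - this is FALSE (a lie) because Victor is a knave and Tara is a knight.
- Tara (knight) says "Either Tara or Xander is a knight, but not both" - this is TRUE because Tara is a knight and Xander is a knave.
- Xander (knave) says "Victor always speaks truthfully" - this is FALSE (a lie) because Victor is a knave.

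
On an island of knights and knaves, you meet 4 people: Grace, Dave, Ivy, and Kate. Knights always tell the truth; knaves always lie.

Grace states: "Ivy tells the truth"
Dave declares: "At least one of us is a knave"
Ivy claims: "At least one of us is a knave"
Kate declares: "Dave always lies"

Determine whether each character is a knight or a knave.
Grace is a knight.
Dave is a knight.
Ivy is a knight.
Kate is a knave.

Verification:
- Grace (knight) says "Ivy tells the truth" - this is TRUE because Ivy is a knight.
- Dave (knight) says "At least one of us is a knave" - this is TRUE because Kate is a knave.
- Ivy (knight) says "At least one of us is a knave" - this is TRUE because Kate is a knave.
- Kate (knave) says "Dave always lies" - this is FALSE (a lie) because Dave is a knight.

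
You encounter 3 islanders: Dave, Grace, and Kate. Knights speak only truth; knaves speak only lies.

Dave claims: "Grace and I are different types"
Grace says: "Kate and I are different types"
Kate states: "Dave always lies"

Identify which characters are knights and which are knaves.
Dave is a knight.
Grace is a knave.
Kate is a knave.

Verification:
- Dave (knight) says "Grace and I are different types" - this is TRUE because Dave is a knight and Grace is a knave.
- Grace (knave) says "Kate and I are different types" - this is FALSE (a lie) because Grace is a knave and Kate is a knave.
- Kate (knave) says "Dave always lies" - this is FALSE (a lie) because Dave is a knight.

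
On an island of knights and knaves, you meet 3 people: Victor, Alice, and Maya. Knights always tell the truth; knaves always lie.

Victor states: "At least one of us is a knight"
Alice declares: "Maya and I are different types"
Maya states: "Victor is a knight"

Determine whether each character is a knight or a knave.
Victor is a knave.
Alice is a knave.
Maya is a knave.

Verification:
- Victor (knave) says "At least one of us is a knight" - this is FALSE (a lie) because no one is a knight.
- Alice (knave) says "Maya and I are different types" - this is FALSE (a lie) because Alice is a knave and Maya is a knave.
- Maya (knave) says "Victor is a knight" - this is FALSE (a lie) because Victor is a knave.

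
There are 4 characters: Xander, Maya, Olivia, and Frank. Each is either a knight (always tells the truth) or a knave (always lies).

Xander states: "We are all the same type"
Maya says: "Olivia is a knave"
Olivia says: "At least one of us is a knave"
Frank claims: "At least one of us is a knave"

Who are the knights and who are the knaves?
Xander is a knave.
Maya is a knave.
Olivia is a knight.
Frank is a knight.

Verification:
- Xander (knave) says "We are all the same type" - this is FALSE (a lie) because Olivia and Frank are knights and Xander and Maya are knaves.
- Maya (knave) says "Olivia is a knave" - this is FALSE (a lie) because Olivia is a knight.
- Olivia (knight) says "At least one of us is a knave" - this is TRUE because Xander and Maya are knaves.
- Frank (knight) says "At least one of us is a knave" - this is TRUE because Xander and Maya are knaves.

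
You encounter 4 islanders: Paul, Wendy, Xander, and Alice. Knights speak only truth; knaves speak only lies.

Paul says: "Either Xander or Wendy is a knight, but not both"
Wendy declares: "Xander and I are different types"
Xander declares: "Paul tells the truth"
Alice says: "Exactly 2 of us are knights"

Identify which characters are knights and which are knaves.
Paul is a knave.
Wendy is a knave.
Xander is a knave.
Alice is a knave.

Verification:
- Paul (knave) says "Either Xander or Wendy is a knight, but not both" - this is FALSE (a lie) because Xander is a knave and Wendy is a knave.
- Wendy (knave) says "Xander and I are different types" - this is FALSE (a lie) because Wendy is a knave and Xander is a knave.
- Xander (knave) says "Paul tells the truth" - this is FALSE (a lie) because Paul is a knave.
- Alice (knave) says "Exactly 2 of us are knights" - this is FALSE (a lie) because there are 0 knights.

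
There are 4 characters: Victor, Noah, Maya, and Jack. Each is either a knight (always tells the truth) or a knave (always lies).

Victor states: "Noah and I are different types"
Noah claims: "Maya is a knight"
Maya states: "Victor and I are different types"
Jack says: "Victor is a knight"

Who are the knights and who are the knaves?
Victor is a knave.
Noah is a knave.
Maya is a knave.
Jack is a knave.

Verification:
- Victor (knave) says "Noah and I are different types" - this is FALSE (a lie) because Victor is a knave and Noah is a knave.
- Noah (knave) says "Maya is a knight" - this is FALSE (a lie) because Maya is a knave.
- Maya (knave) says "Victor and I are different types" - this is FALSE (a lie) because Maya is a knave and Victor is a knave.
- Jack (knave) says "Victor is a knight" - this is FALSE (a lie) because Victor is a knave.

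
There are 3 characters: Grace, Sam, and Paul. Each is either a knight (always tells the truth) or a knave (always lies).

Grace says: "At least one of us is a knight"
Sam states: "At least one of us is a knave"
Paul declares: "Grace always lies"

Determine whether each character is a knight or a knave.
Grace is a knight.
Sam is a knight.
Paul is a knave.

Verification:
- Grace (knight) says "At least one of us is a knight" - this is TRUE because Grace and Sam are knights.
- Sam (knight) says "At least one of us is a knave" - this is TRUE because Paul is a knave.
- Paul (knave) says "Grace always lies" - this is FALSE (a lie) because Grace is a knight.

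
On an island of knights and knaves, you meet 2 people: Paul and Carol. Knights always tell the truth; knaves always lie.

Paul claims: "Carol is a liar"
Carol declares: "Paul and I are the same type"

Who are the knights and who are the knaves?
Paul is a knight.
Carol is a knave.

Verification:
- Paul (knight) says "Carol is a liar" - this is TRUE because Carol is a knave.
- Carol (knave) says "Paul and I are the same type" - this is FALSE (a lie) because Carol is a knave and Paul is a knight.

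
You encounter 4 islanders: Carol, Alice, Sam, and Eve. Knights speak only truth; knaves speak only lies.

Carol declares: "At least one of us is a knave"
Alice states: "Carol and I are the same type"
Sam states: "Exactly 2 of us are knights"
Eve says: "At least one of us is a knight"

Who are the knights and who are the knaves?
Carol is a knight.
Alice is a knight.
Sam is a knave.
Eve is a knight.

Verification:
- Carol (knight) says "At least one of us is a knave" - this is TRUE because Sam is a knave.
- Alice (knight) says "Carol and I are the same type" - this is TRUE because Alice is a knight and Carol is a knight.
- Sam (knave) says "Exactly 2 of us are knights" - this is FALSE (a lie) because there are 3 knights.
- Eve (knight) says "At least one of us is a knight" - this is TRUE because Carol, Alice, and Eve are knights.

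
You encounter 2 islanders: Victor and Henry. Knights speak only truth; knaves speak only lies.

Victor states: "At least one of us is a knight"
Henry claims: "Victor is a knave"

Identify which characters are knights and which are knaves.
Victor is a knight.
Henry is a knave.

Verification:
- Victor (knight) says "At least one of us is a knight" - this is TRUE because Victor is a knight.
- Henry (knave) says "Victor is a knave" - this is FALSE (a lie) because Victor is a knight.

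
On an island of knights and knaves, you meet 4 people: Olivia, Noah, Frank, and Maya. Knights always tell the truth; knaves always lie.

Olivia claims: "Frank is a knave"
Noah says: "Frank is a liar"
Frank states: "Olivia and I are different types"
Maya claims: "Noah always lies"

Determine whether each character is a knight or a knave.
Olivia is a knave.
Noah is a knave.
Frank is a knight.
Maya is a knight.

Verification:
- Olivia (knave) says "Frank is a knave" - this is FALSE (a lie) because Frank is a knight.
- Noah (knave) says "Frank is a liar" - this is FALSE (a lie) because Frank is a knight.
- Frank (knight) says "Olivia and I are different types" - this is TRUE because Frank is a knight and Olivia is a knave.
- Maya (knight) says "Noah always lies" - this is TRUE because Noah is a knave.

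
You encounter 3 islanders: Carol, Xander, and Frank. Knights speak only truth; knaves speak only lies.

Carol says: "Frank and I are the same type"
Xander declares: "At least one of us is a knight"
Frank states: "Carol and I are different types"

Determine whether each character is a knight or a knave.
Carol is a knave.
Xander is a knight.
Frank is a knight.

Verification:
- Carol (knave) says "Frank and I are the same type" - this is FALSE (a lie) because Carol is a knave and Frank is a knight.
- Xander (knight) says "At least one of us is a knight" - this is TRUE because Xander and Frank are knights.
- Frank (knight) says "Carol and I are different types" - this is TRUE because Frank is a knight and Carol is a knave.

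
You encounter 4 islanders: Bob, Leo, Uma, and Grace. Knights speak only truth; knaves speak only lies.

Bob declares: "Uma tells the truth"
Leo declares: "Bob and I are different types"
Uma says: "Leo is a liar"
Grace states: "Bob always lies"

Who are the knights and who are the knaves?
Bob is a knave.
Leo is a knight.
Uma is a knave.
Grace is a knight.

Verification:
- Bob (knave) says "Uma tells the truth" - this is FALSE (a lie) because Uma is a knave.
- Leo (knight) says "Bob and I are different types" - this is TRUE because Leo is a knight and Bob is a knave.
- Uma (knave) says "Leo is a liar" - this is FALSE (a lie) because Leo is a knight.
- Grace (knight) says "Bob always lies" - this is TRUE because Bob is a knave.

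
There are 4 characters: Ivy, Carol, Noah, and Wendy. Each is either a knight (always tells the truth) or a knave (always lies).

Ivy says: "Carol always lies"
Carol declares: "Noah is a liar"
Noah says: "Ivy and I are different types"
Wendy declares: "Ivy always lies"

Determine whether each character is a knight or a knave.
Ivy is a knave.
Carol is a knight.
Noah is a knave.
Wendy is a knight.

Verification:
- Ivy (knave) says "Carol always lies" - this is FALSE (a lie) because Carol is a knight.
- Carol (knight) says "Noah is a liar" - this is TRUE because Noah is a knave.
- Noah (knave) says "Ivy and I are different types" - this is FALSE (a lie) because Noah is a knave and Ivy is a knave.
- Wendy (knight) says "Ivy always lies" - this is TRUE because Ivy is a knave.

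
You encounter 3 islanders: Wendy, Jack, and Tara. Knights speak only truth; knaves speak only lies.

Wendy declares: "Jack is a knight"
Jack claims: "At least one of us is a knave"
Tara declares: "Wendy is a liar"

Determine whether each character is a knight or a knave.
Wendy is a knight.
Jack is a knight.
Tara is a knave.

Verification:
- Wendy (knight) says "Jack is a knight" - this is TRUE because Jack is a knight.
- Jack (knight) says "At least one of us is a knave" - this is TRUE because Tara is a knave.
- Tara (knave) says "Wendy is a liar" - this is FALSE (a lie) because Wendy is a knight.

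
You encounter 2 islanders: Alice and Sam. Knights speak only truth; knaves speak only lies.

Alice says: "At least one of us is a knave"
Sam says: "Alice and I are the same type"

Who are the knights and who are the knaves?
Alice is a knight.
Sam is a knave.

Verification:
- Alice (knight) says "At least one of us is a knave" - this is TRUE because Sam is a knave.
- Sam (knave) says "Alice and I are the same type" - this is FALSE (a lie) because Sam is a knave and Alice is a knight.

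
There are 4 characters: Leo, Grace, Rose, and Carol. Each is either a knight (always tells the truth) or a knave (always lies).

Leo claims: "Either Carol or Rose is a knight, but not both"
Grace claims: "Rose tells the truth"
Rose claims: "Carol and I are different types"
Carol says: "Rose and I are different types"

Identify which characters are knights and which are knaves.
Leo is a knave.
Grace is a knave.
Rose is a knave.
Carol is a knave.

Verification:
- Leo (knave) says "Either Carol or Rose is a knight, but not both" - this is FALSE (a lie) because Carol is a knave and Rose is a knave.
- Grace (knave) says "Rose tells the truth" - this is FALSE (a lie) because Rose is a knave.
- Rose (knave) says "Carol and I are different types" - this is FALSE (a lie) because Rose is a knave and Carol is a knave.
- Carol (knave) says "Rose and I are different types" - this is FALSE (a lie) because Carol is a knave and Rose is a knave.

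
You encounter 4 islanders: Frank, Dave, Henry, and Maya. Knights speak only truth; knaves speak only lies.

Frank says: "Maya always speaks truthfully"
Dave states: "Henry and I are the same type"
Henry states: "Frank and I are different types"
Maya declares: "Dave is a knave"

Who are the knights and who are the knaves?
Frank is a knave.
Dave is a knight.
Henry is a knight.
Maya is a knave.

Verification:
- Frank (knave) says "Maya always speaks truthfully" - this is FALSE (a lie) because Maya is a knave.
- Dave (knight) says "Henry and I are the same type" - this is TRUE because Dave is a knight and Henry is a knight.
- Henry (knight) says "Frank and I are different types" - this is TRUE because Henry is a knight and Frank is a knave.
- Maya (knave) says "Dave is a knave" - this is FALSE (a lie) because Dave is a knight.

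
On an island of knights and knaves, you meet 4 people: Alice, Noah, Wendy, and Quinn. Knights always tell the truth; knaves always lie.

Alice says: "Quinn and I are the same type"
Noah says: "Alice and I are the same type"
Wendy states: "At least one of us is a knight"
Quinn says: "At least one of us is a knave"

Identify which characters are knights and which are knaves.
Alice is a knight.
Noah is a knave.
Wendy is a knight.
Quinn is a knight.

Verification:
- Alice (knight) says "Quinn and I are the same type" - this is TRUE because Alice is a knight and Quinn is a knight.
- Noah (knave) says "Alice and I are the same type" - this is FALSE (a lie) because Noah is a knave and Alice is a knight.
- Wendy (knight) says "At least one of us is a knight" - this is TRUE because Alice, Wendy, and Quinn are knights.
- Quinn (knight) says "At least one of us is a knave" - this is TRUE because Noah is a knave.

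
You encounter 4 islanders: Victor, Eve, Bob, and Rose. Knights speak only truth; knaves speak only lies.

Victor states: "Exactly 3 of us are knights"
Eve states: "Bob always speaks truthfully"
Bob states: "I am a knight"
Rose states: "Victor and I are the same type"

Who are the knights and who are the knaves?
Victor is a knight.
Eve is a knight.
Bob is a knight.
Rose is a knave.

Verification:
- Victor (knight) says "Exactly 3 of us are knights" - this is TRUE because there are 3 knights.
- Eve (knight) says "Bob always speaks truthfully" - this is TRUE because Bob is a knight.
- Bob (knight) says "I am a knight" - this is TRUE because Bob is a knight.
- Rose (knave) says "Victor and I are the same type" - this is FALSE (a lie) because Rose is a knave and Victor is a knight.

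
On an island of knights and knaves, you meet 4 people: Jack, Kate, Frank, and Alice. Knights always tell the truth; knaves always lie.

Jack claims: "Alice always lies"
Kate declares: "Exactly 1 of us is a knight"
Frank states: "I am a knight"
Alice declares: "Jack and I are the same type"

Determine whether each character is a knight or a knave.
Jack is a knight.
Kate is a knave.
Frank is a knight.
Alice is a knave.

Verification:
- Jack (knight) says "Alice always lies" - this is TRUE because Alice is a knave.
- Kate (knave) says "Exactly 1 of us is a knight" - this is FALSE (a lie) because there are 2 knights.
- Frank (knight) says "I am a knight" - this is TRUE because Frank is a knight.
- Alice (knave) says "Jack and I are the same type" - this is FALSE (a lie) because Alice is a knave and Jack is a knight.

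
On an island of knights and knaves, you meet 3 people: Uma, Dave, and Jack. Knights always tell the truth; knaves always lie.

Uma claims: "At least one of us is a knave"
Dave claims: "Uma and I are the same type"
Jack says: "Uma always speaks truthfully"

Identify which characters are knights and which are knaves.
Uma is a knight.
Dave is a knave.
Jack is a knight.

Verification:
- Uma (knight) says "At least one of us is a knave" - this is TRUE because Dave is a knave.
- Dave (knave) says "Uma and I are the same type" - this is FALSE (a lie) because Dave is a knave and Uma is a knight.
- Jack (knight) says "Uma always speaks truthfully" - this is TRUE because Uma is a knight.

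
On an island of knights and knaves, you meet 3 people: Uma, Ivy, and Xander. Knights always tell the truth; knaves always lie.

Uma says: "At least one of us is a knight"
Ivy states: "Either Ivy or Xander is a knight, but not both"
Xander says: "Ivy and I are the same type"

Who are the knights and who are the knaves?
Uma is a knight.
Ivy is a knight.
Xander is a knave.

Verification:
- Uma (knight) says "At least one of us is a knight" - this is TRUE because Uma and Ivy are knights.
- Ivy (knight) says "Either Ivy or Xander is a knight, but not both" - this is TRUE because Ivy is a knight and Xander is a knave.
- Xander (knave) says "Ivy and I are the same type" - this is FALSE (a lie) because Xander is a knave and Ivy is a knight.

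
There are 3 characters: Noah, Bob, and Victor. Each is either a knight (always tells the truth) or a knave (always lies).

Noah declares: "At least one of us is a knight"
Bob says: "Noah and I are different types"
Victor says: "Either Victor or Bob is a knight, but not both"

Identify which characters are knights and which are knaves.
Noah is a knave.
Bob is a knave.
Victor is a knave.

Verification:
- Noah (knave) says "At least one of us is a knight" - this is FALSE (a lie) because no one is a knight.
- Bob (knave) says "Noah and I are different types" - this is FALSE (a lie) because Bob is a knave and Noah is a knave.
- Victor (knave) says "Either Victor or Bob is a knight, but not both" - this is FALSE (a lie) because Victor is a knave and Bob is a knave.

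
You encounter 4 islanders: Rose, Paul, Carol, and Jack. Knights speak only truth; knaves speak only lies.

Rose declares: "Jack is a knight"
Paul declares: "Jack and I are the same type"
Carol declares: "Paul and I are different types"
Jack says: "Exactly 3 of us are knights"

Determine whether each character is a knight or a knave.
Rose is a knight.
Paul is a knave.
Carol is a knight.
Jack is a knight.

Verification:
- Rose (knight) says "Jack is a knight" - this is TRUE because Jack is a knight.
- Paul (knave) says "Jack and I are the same type" - this is FALSE (a lie) because Paul is a knave and Jack is a knight.
- Carol (knight) says "Paul and I are different types" - this is TRUE because Carol is a knight and Paul is a knave.
- Jack (knight) says "Exactly 3 of us are knights" - this is TRUE because there are 3 knights.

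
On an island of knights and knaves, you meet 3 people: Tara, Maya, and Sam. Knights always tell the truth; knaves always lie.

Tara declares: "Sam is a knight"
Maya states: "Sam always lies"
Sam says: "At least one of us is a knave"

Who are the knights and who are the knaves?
Tara is a knight.
Maya is a knave.
Sam is a knight.

Verification:
- Tara (knight) says "Sam is a knight" - this is TRUE because Sam is a knight.
- Maya (knave) says "Sam always lies" - this is FALSE (a lie) because Sam is a knight.
- Sam (knight) says "At least one of us is a knave" - this is TRUE because Maya is a knave.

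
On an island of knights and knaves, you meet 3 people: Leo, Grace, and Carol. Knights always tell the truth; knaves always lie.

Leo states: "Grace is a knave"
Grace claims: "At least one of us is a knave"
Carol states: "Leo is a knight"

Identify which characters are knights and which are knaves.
Leo is a knave.
Grace is a knight.
Carol is a knave.

Verification:
- Leo (knave) says "Grace is a knave" - this is FALSE (a lie) because Grace is a knight.
- Grace (knight) says "At least one of us is a knave" - this is TRUE because Leo and Carol are knaves.
- Carol (knave) says "Leo is a knight" - this is FALSE (a lie) because Leo is a knave.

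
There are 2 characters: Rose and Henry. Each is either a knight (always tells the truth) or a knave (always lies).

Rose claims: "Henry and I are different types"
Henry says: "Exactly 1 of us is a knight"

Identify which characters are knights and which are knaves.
Rose is a knave.
Henry is a knave.

Verification:
- Rose (knave) says "Henry and I are different types" - this is FALSE (a lie) because Rose is a knave and Henry is a knave.
- Henry (knave) says "Exactly 1 of us is a knight" - this is FALSE (a lie) because there are 0 knights.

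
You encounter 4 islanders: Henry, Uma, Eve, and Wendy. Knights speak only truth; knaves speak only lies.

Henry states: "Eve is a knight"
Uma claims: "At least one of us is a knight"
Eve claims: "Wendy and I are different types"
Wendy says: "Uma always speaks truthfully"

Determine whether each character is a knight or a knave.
Henry is a knave.
Uma is a knave.
Eve is a knave.
Wendy is a knave.

Verification:
- Henry (knave) says "Eve is a knight" - this is FALSE (a lie) because Eve is a knave.
- Uma (knave) says "At least one of us is a knight" - this is FALSE (a lie) because no one is a knight.
- Eve (knave) says "Wendy and I are different types" - this is FALSE (a lie) because Eve is a knave and Wendy is a knave.
- Wendy (knave) says "Uma always speaks truthfully" - this is FALSE (a lie) because Uma is a knave.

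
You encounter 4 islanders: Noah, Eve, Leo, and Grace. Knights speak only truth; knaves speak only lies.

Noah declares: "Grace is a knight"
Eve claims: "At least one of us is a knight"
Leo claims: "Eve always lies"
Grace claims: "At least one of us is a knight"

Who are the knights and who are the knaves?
Noah is a knight.
Eve is a knight.
Leo is a knave.
Grace is a knight.

Verification:
- Noah (knight) says "Grace is a knight" - this is TRUE because Grace is a knight.
- Eve (knight) says "At least one of us is a knight" - this is TRUE because Noah, Eve, and Grace are knights.
- Leo (knave) says "Eve always lies" - this is FALSE (a lie) because Eve is a knight.
- Grace (knight) says "At least one of us is a knight" - this is TRUE because Noah, Eve, and Grace are knights.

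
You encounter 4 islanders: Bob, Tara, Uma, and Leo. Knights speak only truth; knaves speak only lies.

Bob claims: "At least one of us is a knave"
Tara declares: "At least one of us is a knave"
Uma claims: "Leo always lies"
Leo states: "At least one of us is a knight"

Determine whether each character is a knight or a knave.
Bob is a knight.
Tara is a knight.
Uma is a knave.
Leo is a knight.

Verification:
- Bob (knight) says "At least one of us is a knave" - this is TRUE because Uma is a knave.
- Tara (knight) says "At least one of us is a knave" - this is TRUE because Uma is a knave.
- Uma (knave) says "Leo always lies" - this is FALSE (a lie) because Leo is a knight.
- Leo (knight) says "At least one of us is a knight" - this is TRUE because Bob, Tara, and Leo are knights.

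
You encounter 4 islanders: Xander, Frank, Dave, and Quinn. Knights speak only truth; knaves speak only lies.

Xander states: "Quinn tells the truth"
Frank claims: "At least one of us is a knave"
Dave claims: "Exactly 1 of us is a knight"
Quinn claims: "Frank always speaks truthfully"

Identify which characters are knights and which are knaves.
Xander is a knight.
Frank is a knight.
Dave is a knave.
Quinn is a knight.

Verification:
- Xander (knight) says "Quinn tells the truth" - this is TRUE because Quinn is a knight.
- Frank (knight) says "At least one of us is a knave" - this is TRUE because Dave is a knave.
- Dave (knave) says "Exactly 1 of us is a knight" - this is FALSE (a lie) because there are 3 knights.
- Quinn (knight) says "Frank always speaks truthfully" - this is TRUE because Frank is a knight.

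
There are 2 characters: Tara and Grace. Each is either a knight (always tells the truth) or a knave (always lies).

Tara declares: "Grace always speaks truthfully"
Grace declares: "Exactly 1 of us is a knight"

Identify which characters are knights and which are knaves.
Tara is a knave.
Grace is a knave.

Verification:
- Tara (knave) says "Grace always speaks truthfully" - this is FALSE (a lie) because Grace is a knave.
- Grace (knave) says "Exactly 1 of us is a knight" - this is FALSE (a lie) because there are 0 knights.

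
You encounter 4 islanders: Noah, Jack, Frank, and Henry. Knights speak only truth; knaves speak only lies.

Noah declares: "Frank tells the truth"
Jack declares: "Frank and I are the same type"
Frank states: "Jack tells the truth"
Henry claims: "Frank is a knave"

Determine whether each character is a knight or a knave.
Noah is a knight.
Jack is a knight.
Frank is a knight.
Henry is a knave.

Verification:
- Noah (knight) says "Frank tells the truth" - this is TRUE because Frank is a knight.
- Jack (knight) says "Frank and I are the same type" - this is TRUE because Jack is a knight and Frank is a knight.
- Frank (knight) says "Jack tells the truth" - this is TRUE because Jack is a knight.
- Henry (knave) says "Frank is a knave" - this is FALSE (a lie) because Frank is a knight.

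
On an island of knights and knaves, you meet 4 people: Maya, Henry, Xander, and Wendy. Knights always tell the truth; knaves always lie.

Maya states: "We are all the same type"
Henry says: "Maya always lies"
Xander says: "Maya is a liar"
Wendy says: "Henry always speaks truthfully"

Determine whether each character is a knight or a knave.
Maya is a knave.
Henry is a knight.
Xander is a knight.
Wendy is a knight.

Verification:
- Maya (knave) says "We are all the same type" - this is FALSE (a lie) because Henry, Xander, and Wendy are knights and Maya is a knave.
- Henry (knight) says "Maya always lies" - this is TRUE because Maya is a knave.
- Xander (knight) says "Maya is a liar" - this is TRUE because Maya is a knave.
- Wendy (knight) says "Henry always speaks truthfully" - this is TRUE because Henry is a knight.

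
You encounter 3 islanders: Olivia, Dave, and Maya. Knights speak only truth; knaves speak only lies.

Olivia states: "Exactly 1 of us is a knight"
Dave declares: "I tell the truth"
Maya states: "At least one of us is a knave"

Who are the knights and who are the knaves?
Olivia is a knave.
Dave is a knight.
Maya is a knight.

Verification:
- Olivia (knave) says "Exactly 1 of us is a knight" - this is FALSE (a lie) because there are 2 knights.
- Dave (knight) says "I tell the truth" - this is TRUE because Dave is a knight.
- Maya (knight) says "At least one of us is a knave" - this is TRUE because Olivia is a knave.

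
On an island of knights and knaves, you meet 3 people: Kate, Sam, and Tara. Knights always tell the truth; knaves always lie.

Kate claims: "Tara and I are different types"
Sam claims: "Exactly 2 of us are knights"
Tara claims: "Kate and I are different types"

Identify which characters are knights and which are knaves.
Kate is a knave.
Sam is a knave.
Tara is a knave.

Verification:
- Kate (knave) says "Tara and I are different types" - this is FALSE (a lie) because Kate is a knave and Tara is a knave.
- Sam (knave) says "Exactly 2 of us are knights" - this is FALSE (a lie) because there are 0 knights.
- Tara (knave) says "Kate and I are different types" - this is FALSE (a lie) because Tara is a knave and Kate is a knave.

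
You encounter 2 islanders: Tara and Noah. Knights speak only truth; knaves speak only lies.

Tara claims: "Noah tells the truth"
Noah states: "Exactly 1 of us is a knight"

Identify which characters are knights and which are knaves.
Tara is a knave.
Noah is a knave.

Verification:
- Tara (knave) says "Noah tells the truth" - this is FALSE (a lie) because Noah is a knave.
- Noah (knave) says "Exactly 1 of us is a knight" - this is FALSE (a lie) because there are 0 knights.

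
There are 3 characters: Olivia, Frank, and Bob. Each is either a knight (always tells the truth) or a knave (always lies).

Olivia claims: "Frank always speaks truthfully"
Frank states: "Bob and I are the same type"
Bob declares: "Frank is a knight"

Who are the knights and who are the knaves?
Olivia is a knight.
Frank is a knight.
Bob is a knight.

Verification:
- Olivia (knight) says "Frank always speaks truthfully" - this is TRUE because Frank is a knight.
- Frank (knight) says "Bob and I are the same type" - this is TRUE because Frank is a knight and Bob is a knight.
- Bob (knight) says "Frank is a knight" - this is TRUE because Frank is a knight.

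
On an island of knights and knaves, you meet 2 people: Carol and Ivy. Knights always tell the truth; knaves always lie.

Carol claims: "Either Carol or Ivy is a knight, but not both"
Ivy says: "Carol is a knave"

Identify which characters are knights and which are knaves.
Carol is a knight.
Ivy is a knave.

Verification:
- Carol (knight) says "Either Carol or Ivy is a knight, but not both" - this is TRUE because Carol is a knight and Ivy is a knave.
- Ivy (knave) says "Carol is a knave" - this is FALSE (a lie) because Carol is a knight.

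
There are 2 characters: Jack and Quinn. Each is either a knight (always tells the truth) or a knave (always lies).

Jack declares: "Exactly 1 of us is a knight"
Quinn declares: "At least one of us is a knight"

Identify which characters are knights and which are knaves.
Jack is a knave.
Quinn is a knave.

Verification:
- Jack (knave) says "Exactly 1 of us is a knight" - this is FALSE (a lie) because there are 0 knights.
- Quinn (knave) says "At least one of us is a knight" - this is FALSE (a lie) because no one is a knight.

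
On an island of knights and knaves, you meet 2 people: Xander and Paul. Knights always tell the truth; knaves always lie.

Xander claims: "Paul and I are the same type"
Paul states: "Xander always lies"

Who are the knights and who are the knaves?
Xander is a knave.
Paul is a knight.

Verification:
- Xander (knave) says "Paul and I are the same type" - this is FALSE (a lie) because Xander is a knave and Paul is a knight.
- Paul (knight) says "Xander always lies" - this is TRUE because Xander is a knave.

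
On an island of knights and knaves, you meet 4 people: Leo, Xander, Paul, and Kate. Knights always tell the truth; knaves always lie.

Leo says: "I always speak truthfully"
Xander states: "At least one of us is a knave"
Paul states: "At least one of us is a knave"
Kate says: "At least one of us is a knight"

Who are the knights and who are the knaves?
Leo is a knave.
Xander is a knight.
Paul is a knight.
Kate is a knight.

Verification:
- Leo (knave) says "I always speak truthfully" - this is FALSE (a lie) because Leo is a knave.
- Xander (knight) says "At least one of us is a knave" - this is TRUE because Leo is a knave.
- Paul (knight) says "At least one of us is a knave" - this is TRUE because Leo is a knave.
- Kate (knight) says "At least one of us is a knight" - this is TRUE because Xander, Paul, and Kate are knights.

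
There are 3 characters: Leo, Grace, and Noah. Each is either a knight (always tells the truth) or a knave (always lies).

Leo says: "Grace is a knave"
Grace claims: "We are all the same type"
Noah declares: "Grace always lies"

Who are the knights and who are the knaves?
Leo is a knight.
Grace is a knave.
Noah is a knight.

Verification:
- Leo (knight) says "Grace is a knave" - this is TRUE because Grace is a knave.
- Grace (knave) says "We are all the same type" - this is FALSE (a lie) because Leo and Noah are knights and Grace is a knave.
- Noah (knight) says "Grace always lies" - this is TRUE because Grace is a knave.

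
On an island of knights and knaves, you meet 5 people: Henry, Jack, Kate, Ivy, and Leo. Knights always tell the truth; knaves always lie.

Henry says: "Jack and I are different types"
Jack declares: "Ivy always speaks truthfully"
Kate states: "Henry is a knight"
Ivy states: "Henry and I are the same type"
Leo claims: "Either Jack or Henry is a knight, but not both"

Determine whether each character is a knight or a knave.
Henry is a knight.
Jack is a knave.
Kate is a knight.
Ivy is a knave.
Leo is a knight.

Verification:
- Henry (knight) says "Jack and I are different types" - this is TRUE because Henry is a knight and Jack is a knave.
- Jack (knave) says "Ivy always speaks truthfully" - this is FALSE (a lie) because Ivy is a knave.
- Kate (knight) says "Henry is a knight" - this is TRUE because Henry is a knight.
- Ivy (knave) says "Henry and I are the same type" - this is FALSE (a lie) because Ivy is a knave and Henry is a knight.
- Leo (knight) says "Either Jack or Henry is a knight, but not both" - this is TRUE because Jack is a knave and Henry is a knight.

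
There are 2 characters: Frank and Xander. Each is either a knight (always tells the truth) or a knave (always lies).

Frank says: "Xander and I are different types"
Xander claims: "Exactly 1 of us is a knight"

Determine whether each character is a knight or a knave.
Frank is a knave.
Xander is a knave.

Verification:
- Frank (knave) says "Xander and I are different types" - this is FALSE (a lie) because Frank is a knave and Xander is a knave.
- Xander (knave) says "Exactly 1 of us is a knight" - this is FALSE (a lie) because there are 0 knights.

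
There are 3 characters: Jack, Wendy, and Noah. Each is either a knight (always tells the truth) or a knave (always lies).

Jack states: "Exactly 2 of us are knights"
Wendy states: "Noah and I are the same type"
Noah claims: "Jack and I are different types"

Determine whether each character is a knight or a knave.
Jack is a knave.
Wendy is a knave.
Noah is a knight.

Verification:
- Jack (knave) says "Exactly 2 of us are knights" - this is FALSE (a lie) because there are 1 knights.
- Wendy (knave) says "Noah and I are the same type" - this is FALSE (a lie) because Wendy is a knave and Noah is a knight.
- Noah (knight) says "Jack and I are different types" - this is TRUE because Noah is a knight and Jack is a knave.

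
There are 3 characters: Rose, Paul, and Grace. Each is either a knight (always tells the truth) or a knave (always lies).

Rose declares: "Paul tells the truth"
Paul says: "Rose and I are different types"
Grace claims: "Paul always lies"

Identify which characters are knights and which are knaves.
Rose is a knave.
Paul is a knave.
Grace is a knight.

Verification:
- Rose (knave) says "Paul tells the truth" - this is FALSE (a lie) because Paul is a knave.
- Paul (knave) says "Rose and I are different types" - this is FALSE (a lie) because Paul is a knave and Rose is a knave.
- Grace (knight) says "Paul always lies" - this is TRUE because Paul is a knave.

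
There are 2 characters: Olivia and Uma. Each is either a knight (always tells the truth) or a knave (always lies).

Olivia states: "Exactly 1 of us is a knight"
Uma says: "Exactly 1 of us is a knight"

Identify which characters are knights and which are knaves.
Olivia is a knave.
Uma is a knave.

Verification:
- Olivia (knave) says "Exactly 1 of us is a knight" - this is FALSE (a lie) because there are 0 knights.
- Uma (knave) says "Exactly 1 of us is a knight" - this is FALSE (a lie) because there are 0 knights.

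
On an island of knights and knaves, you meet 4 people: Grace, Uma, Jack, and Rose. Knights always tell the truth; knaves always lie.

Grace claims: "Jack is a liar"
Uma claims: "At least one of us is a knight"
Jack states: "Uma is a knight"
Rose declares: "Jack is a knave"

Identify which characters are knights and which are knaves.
Grace is a knave.
Uma is a knight.
Jack is a knight.
Rose is a knave.

Verification:
- Grace (knave) says "Jack is a liar" - this is FALSE (a lie) because Jack is a knight.
- Uma (knight) says "At least one of us is a knight" - this is TRUE because Uma and Jack are knights.
- Jack (knight) says "Uma is a knight" - this is TRUE because Uma is a knight.
- Rose (knave) says "Jack is a knave" - this is FALSE (a lie) because Jack is a knight.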